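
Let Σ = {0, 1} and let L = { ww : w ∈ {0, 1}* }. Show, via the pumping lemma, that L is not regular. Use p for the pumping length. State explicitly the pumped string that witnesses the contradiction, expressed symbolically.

Toward a contradiction, assume L is regular with pumping length p.
Take w = 0^p 1^p 0^p 1^p = uu where u = 0^p1^p; then w ∈ L and |w| = 4p ≥ p.
By the pumping lemma, w = xyz with |xy| ≤ p and |y| ≥ 1.
Since the first p symbols of w are all 0's and |xy| ≤ p, y lies entirely in the leading 0-block: y = 0^k for some k with 1 ≤ k ≤ p.
Pump with i = 2: xy^2z = 0^{p+k} 1^p 0^p 1^p, of length 4p+k. Suppose this equals vv. The string starts with 0 and ends with 1, so v does too; thus the boundary between the two copies of v is a 1→0 transition. There is exactly one such transition, at position 2p+k, so |v| = 2p+k and |vv| = 4p+2k ≠ 4p+k since k ≥ 1. So xy^2z ∉ L.
This contradicts the pumping lemma, so L is not regular.

0^{p+k} 1^p 0^p 1^p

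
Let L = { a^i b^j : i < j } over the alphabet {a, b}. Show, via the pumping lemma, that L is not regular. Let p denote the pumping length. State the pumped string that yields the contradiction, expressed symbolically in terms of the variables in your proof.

Assume L is regular; let p be its pumping constant.
Choose w = a^p b^{p+1} ∈ L, with |w| = 2p+1 ≥ p.
By the pumping lemma, w = xyz with |xy| ≤ p and y is nonempty.
The first p characters of w are a's, so xy (and hence y) consists only of a's. Write y = a^k, 1 ≤ k ≤ p.
Consider xy^2z = a^{p+k} b^{p+1}. Since k ≥ 1, the a-count p+k is at least p+1, so i < j fails; thus xy^2z ∉ L.
Contradiction. Therefore L is not regular.

a^{p+k} b^{p+1}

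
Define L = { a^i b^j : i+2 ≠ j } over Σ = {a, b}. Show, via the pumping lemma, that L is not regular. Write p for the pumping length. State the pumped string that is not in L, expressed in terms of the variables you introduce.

Suppose for contradiction that L is regular, and let p be the pumping length.
Choose w = a^p b^{p+p!+2}. Since p ≠ (p+p!+2)-2 = p+p!, w ∈ L; and |w| ≥ p.
By the pumping lemma, w = xyz with |xy| ≤ p and |y| ≥ 1.
Since the first p symbols of w are all a's and |xy| ≤ p, y lies entirely in the leading a-block: y = a^k for some k with 1 ≤ k ≤ p.
Since 1 ≤ k ≤ p, k divides p!; set t = 1 + p!/k. Then xy^t z has p + (p!/k)·k = p + p! copies of a. Now the a-count is p+p! and (b-count)-2 = (p+p!+2)-2 = p+p!, so i+2 ≠ j fails. So xy^t z = a^{p+p!} b^{p+p!+2} ∉ L.
Contradiction. Therefore L is not regular.

a^{p+p!} b^{p+p!+2}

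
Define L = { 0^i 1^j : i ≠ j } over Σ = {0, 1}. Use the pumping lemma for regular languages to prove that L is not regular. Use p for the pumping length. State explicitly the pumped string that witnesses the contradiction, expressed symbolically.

Assume L is regular. Let p be the pumping length given by the pumping lemma.
Choose w = 0^p 1^{p+p!}. Since p ≠ p+p!, w ∈ L; and |w| ≥ p.
Write w = xyz as guaranteed by the lemma, with |xy| ≤ p and |y| ≥ 1.
Because |xy| ≤ p and w begins with p copies of 0, we have y = 0^k with 1 ≤ k ≤ p.
Since 1 ≤ k ≤ p, k divides p!; set t = 1 + p!/k. Then xy^t z has p + (p!/k)·k = p + p! copies of 0. Now the 0-count equals the 1-count, so i ≠ j fails. So xy^t z = 0^{p+p!} 1^{p+p!} ∉ L.
This contradicts the pumping lemma, so L is not regular.

0^{p+p!} 1^{p+p!}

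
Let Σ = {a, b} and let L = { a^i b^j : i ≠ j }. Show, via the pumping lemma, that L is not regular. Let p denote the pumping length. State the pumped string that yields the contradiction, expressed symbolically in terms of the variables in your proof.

a^{p+p!} b^{p+p!}

Toward a contradiction, assume L is regular with pumping length p.
Choose w = a^p b^{p+p!}. Since p ≠ p+p!, w ∈ L; and |w| ≥ p.
By the pumping lemma, w = xyz with |xy| ≤ p and |y| ≥ 1.
The first p characters of w are a's, so xy (and hence y) consists only of a's. Write y = a^k, 1 ≤ k ≤ p.
Since 1 ≤ k ≤ p, k divides p!; set t = 1 + p!/k. Then xy^t z has p + (p!/k)·k = p + p! copies of a. Now the a-count equals the b-count, so i ≠ j fails. So xy^t z = a^{p+p!} b^{p+p!} ∉ L.
Contradiction. Therefore L is not regular.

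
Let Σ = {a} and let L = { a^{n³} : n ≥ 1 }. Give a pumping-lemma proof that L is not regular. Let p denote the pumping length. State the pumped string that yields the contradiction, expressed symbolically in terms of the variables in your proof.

a^{p³+k}

Suppose for contradiction that L is regular, and let p be the pumping length.
Take w = a^{p³} ∈ L with |w| = p³ ≥ p.
Write w = xyz as guaranteed by the lemma, with |xy| ≤ p and y is nonempty.
Then y = a^k for some k with 1 ≤ k ≤ p.
Pump with i = 2: xy^2z = a^{p³+k}. Since 1 ≤ k ≤ p, p³ < p³+k ≤ p³+p < p³+3p²+3p+1 = (p+1)³, so p³+k is not a perfect cube. So xy^2z ∉ L.
This contradicts the pumping lemma, so L is not regular.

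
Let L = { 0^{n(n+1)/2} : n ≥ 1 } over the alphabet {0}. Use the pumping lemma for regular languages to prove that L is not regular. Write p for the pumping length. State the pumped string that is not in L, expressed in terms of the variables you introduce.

0^{p(p+1)/2+k}

Toward a contradiction, assume L is regular with pumping length p.
Take w = 0^{p(p+1)/2} ∈ L with |w| = p(p+1)/2 ≥ p.
By the pumping lemma, w = xyz with |xy| ≤ p and |y| ≥ 1.
Then y = 0^k for some k with 1 ≤ k ≤ p.
Pump with i = 2: xy^2z = 0^{p(p+1)/2+k}. Since 1 ≤ k ≤ p, p(p+1)/2 < p(p+1)/2+k ≤ p(p+1)/2+p < (p+1)(p+2)/2, so p(p+1)/2+k is strictly between consecutive triangular numbers. So xy^2z ∉ L.
This is a contradiction; hence L is not regular.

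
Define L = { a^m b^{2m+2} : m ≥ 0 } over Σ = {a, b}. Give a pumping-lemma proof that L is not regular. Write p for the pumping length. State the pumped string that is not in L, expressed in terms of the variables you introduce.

a^{p+k} b^{2p+2}

Toward a contradiction, assume L is regular with pumping length p.
Let w = a^p b^{2p+2} ∈ L; note |w| = 3p+2 ≥ p.
By the pumping lemma, w = xyz with |xy| ≤ p and |y| > 0.
Because |xy| ≤ p and w begins with p copies of a, we have y = a^k with 1 ≤ k ≤ p.
Pump with i = 2: xy^2z = a^{p+k} b^{2p+2}. For this to lie in L we would need 2p+2 = 2(p+k)+2, which forces k = 0. But k ≥ 1, so xy^2z ∉ L.
Contradiction. Therefore L is not regular.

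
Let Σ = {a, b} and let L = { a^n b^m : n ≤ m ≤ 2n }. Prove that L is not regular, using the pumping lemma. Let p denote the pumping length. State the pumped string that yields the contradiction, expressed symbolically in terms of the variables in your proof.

Assume L is regular; let p be its pumping constant.
Take w = a^p b^p ∈ L (since p ≤ p ≤ 2p), with |w| = 2p ≥ p.
The pumping lemma gives a decomposition w = xyz where |xy| ≤ p and |y| > 0.
Because |xy| ≤ p and w begins with p copies of a, we have y = a^k with 1 ≤ k ≤ p.
Pump with i = 2: xy^2z = a^{p+k} b^p. Now n = p+k > p = m, so the condition n ≤ m fails. Thus xy^2z ∉ L.
This is a contradiction; hence L is not regular.

a^{p+k} b^p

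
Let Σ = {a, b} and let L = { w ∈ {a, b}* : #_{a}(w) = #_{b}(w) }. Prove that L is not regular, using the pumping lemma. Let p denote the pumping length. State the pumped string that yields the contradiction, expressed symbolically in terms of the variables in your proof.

a^{p+k} b^p

Assume L is regular; let p be its pumping constant.
Choose w = a^p b^p ∈ L with |w| = 2p ≥ p.
The pumping lemma gives a decomposition w = xyz where |xy| ≤ p and |y| > 0.
Since the first p symbols of w are all a's and |xy| ≤ p, y lies entirely in the leading a-block: y = a^k for some k with 1 ≤ k ≤ p.
Pump with i = 2: xy^2z = a^{p+k} b^p has p+k occurrences of a but only p of b. Since k ≥ 1 the counts differ, so xy^2z ∉ L.
This contradicts the pumping lemma, so L is not regular.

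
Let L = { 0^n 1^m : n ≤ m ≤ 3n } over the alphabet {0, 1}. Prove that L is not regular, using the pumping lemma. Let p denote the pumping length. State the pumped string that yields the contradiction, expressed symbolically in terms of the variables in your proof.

0^{p+k} 1^p

Assume L is regular. Let p be the pumping length given by the pumping lemma.
Take w = 0^p 1^p ∈ L (since p ≤ p ≤ 3p), with |w| = 2p ≥ p.
The pumping lemma gives a decomposition w = xyz where |xy| ≤ p and |y| > 0.
Because |xy| ≤ p and w begins with p copies of 0, we have y = 0^k with 1 ≤ k ≤ p.
Pump with i = 2: xy^2z = 0^{p+k} 1^p. Now n = p+k > p = m, so the condition n ≤ m fails. Thus xy^2z ∉ L.
This contradicts the pumping lemma, so L is not regular.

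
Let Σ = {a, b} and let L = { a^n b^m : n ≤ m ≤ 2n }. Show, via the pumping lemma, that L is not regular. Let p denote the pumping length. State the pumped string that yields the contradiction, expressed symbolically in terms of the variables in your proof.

Toward a contradiction, assume L is regular with pumping length p.
Take w = a^p b^p ∈ L (since p ≤ p ≤ 2p), with |w| = 2p ≥ p.
Write w = xyz as guaranteed by the lemma, with |xy| ≤ p and y is nonempty.
Because |xy| ≤ p and w begins with p copies of a, we have y = a^k with 1 ≤ k ≤ p.
Pump with i = 2: xy^2z = a^{p+k} b^p. Now n = p+k > p = m, so the condition n ≤ m fails. Thus xy^2z ∉ L.
Contradiction. Therefore L is not regular.

a^{p+k} b^p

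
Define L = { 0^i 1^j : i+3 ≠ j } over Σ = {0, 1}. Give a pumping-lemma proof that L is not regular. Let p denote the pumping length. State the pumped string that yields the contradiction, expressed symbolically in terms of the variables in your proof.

0^{p+p!} 1^{p+p!+3}

Toward a contradiction, assume L is regular with pumping length p.
Choose w = 0^p 1^{p+p!+3}. Since p ≠ (p+p!+3)-3 = p+p!, w ∈ L; and |w| ≥ p.
By the pumping lemma, w = xyz with |xy| ≤ p and |y| ≥ 1.
Because |xy| ≤ p and w begins with p copies of 0, we have y = 0^k with 1 ≤ k ≤ p.
Since 1 ≤ k ≤ p, k divides p!; set t = 1 + p!/k. Then xy^t z has p + (p!/k)·k = p + p! copies of 0. Now the 0-count is p+p! and (1-count)-3 = (p+p!+3)-3 = p+p!, so i+3 ≠ j fails. So xy^t z = 0^{p+p!} 1^{p+p!+3} ∉ L.
Contradiction. Therefore L is not regular.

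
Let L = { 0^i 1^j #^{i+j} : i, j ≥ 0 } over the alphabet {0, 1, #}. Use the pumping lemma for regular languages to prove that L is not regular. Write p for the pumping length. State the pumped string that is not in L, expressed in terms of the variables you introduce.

Suppose for contradiction that L is regular, and let p be the pumping length.
Take w = 0^p 1^p #^{2p} ∈ L (with i=j=p, i+j=2p), |w| = 4p ≥ p.
Write w = xyz as guaranteed by the lemma, with |xy| ≤ p and y is nonempty.
Since the first p symbols of w are all 0's and |xy| ≤ p, y lies entirely in the leading 0-block: y = 0^k for some k with 1 ≤ k ≤ p.
Consider xy^2z = 0^{p+k} 1^p #^{2p}. Now the 0- and 1-counts sum to 2p+k, but the #-count is 2p ≠ 2p+k. So xy^2z ∉ L.
This contradicts the pumping lemma, so L is not regular.

0^{p+k} 1^p #^{2p}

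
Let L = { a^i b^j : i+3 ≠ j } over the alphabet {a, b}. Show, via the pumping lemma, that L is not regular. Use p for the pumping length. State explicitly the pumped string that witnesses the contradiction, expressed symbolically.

Assume L is regular. Let p be the pumping length given by the pumping lemma.
Choose w = a^p b^{p+p!+3}. Since p ≠ (p+p!+3)-3 = p+p!, w ∈ L; and |w| ≥ p.
By the pumping lemma, w = xyz with |xy| ≤ p and |y| > 0.
Because |xy| ≤ p and w begins with p copies of a, we have y = a^k with 1 ≤ k ≤ p.
Since 1 ≤ k ≤ p, k divides p!; set t = 1 + p!/k. Then xy^t z has p + (p!/k)·k = p + p! copies of a. Now the a-count is p+p! and (b-count)-3 = (p+p!+3)-3 = p+p!, so i+3 ≠ j fails. So xy^t z = a^{p+p!} b^{p+p!+3} ∉ L.
This contradicts the pumping lemma, so L is not regular.

a^{p+p!} b^{p+p!+3}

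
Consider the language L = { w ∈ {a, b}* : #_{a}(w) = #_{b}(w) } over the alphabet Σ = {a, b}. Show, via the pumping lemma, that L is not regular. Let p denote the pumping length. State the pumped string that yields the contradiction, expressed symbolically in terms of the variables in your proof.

Assume L is regular. Let p be the pumping length given by the pumping lemma.
Choose w = a^p b^p ∈ L with |w| = 2p ≥ p.
By the pumping lemma, w = xyz with |xy| ≤ p and y is nonempty.
The first p characters of w are a's, so xy (and hence y) consists only of a's. Write y = a^k, 1 ≤ k ≤ p.
Pump with i = 2: xy^2z = a^{p+k} b^p has p+k occurrences of a but only p of b. Since k ≥ 1 the counts differ, so xy^2z ∉ L.
Contradiction. Therefore L is not regular.

a^{p+k} b^p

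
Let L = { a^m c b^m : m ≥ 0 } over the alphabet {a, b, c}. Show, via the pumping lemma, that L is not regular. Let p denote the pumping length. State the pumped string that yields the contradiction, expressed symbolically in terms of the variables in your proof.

Toward a contradiction, assume L is regular with pumping length p.
Take w = a^p c b^p ∈ L with |w| = 2p+1 ≥ p.
By the pumping lemma, w = xyz with |xy| ≤ p and y is nonempty.
Since the first p symbols of w are all a's and |xy| ≤ p, y lies entirely in the leading a-block: y = a^k for some k with 1 ≤ k ≤ p.
Pump with i = 2: xy^2z = a^{p+k} c b^p, which would require p+k = p. But k ≥ 1, so xy^2z ∉ L.
This contradicts the pumping lemma, so L is not regular.

a^{p+k} c b^p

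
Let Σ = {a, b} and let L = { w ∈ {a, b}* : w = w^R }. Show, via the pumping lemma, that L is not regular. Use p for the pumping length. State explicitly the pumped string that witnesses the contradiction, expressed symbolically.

Assume L is regular. Let p be the pumping length given by the pumping lemma.
Take w = a^p b a^p, a palindrome of length 2p+1 ≥ p.
The pumping lemma gives a decomposition w = xyz where |xy| ≤ p and |y| > 0.
Since the first p symbols of w are all a's and |xy| ≤ p, y lies entirely in the leading a-block: y = a^k for some k with 1 ≤ k ≤ p.
Pump with i = 2: xy^2z = a^{p+k} b a^p. Its reverse is a^p b a^{p+k}, which differs from xy^2z since k ≥ 1. So xy^2z is not a palindrome and xy^2z ∉ L.
This is a contradiction; hence L is not regular.

a^{p+k} b a^p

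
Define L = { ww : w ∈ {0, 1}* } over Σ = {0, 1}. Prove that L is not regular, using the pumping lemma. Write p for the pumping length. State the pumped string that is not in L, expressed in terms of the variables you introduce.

0^{p+k} 1^p 0^p 1^p

Suppose for contradiction that L is regular, and let p be the pumping length.
Take w = 0^p 1^p 0^p 1^p = uu where u = 0^p1^p; then w ∈ L and |w| = 4p ≥ p.
By the pumping lemma, w = xyz with |xy| ≤ p and |y| ≥ 1.
The first p characters of w are 0's, so xy (and hence y) consists only of 0's. Write y = 0^k, 1 ≤ k ≤ p.
Pump with i = 2: xy^2z = 0^{p+k} 1^p 0^p 1^p, of length 4p+k. Suppose this equals vv. The string starts with 0 and ends with 1, so v does too; thus the boundary between the two copies of v is a 1→0 transition. There is exactly one such transition, at position 2p+k, so |v| = 2p+k and |vv| = 4p+2k ≠ 4p+k since k ≥ 1. So xy^2z ∉ L.
Contradiction. Therefore L is not regular.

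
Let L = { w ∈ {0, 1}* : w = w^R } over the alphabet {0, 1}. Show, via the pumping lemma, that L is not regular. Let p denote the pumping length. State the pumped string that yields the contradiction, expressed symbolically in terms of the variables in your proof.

0^{p+k} 1 0^p

Assume L is regular; let p be its pumping constant.
Take w = 0^p 1 0^p, a palindrome of length 2p+1 ≥ p.
The pumping lemma gives a decomposition w = xyz where |xy| ≤ p and |y| > 0.
Since the first p symbols of w are all 0's and |xy| ≤ p, y lies entirely in the leading 0-block: y = 0^k for some k with 1 ≤ k ≤ p.
Pump with i = 2: xy^2z = 0^{p+k} 1 0^p. Its reverse is 0^p 1 0^{p+k}, which differs from xy^2z since k ≥ 1. So xy^2z is not a palindrome and xy^2z ∉ L.
This is a contradiction; hence L is not regular.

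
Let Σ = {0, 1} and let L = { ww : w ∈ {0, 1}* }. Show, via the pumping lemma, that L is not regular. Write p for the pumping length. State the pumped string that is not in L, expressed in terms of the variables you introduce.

0^{p+k} 1^p 0^p 1^p

Assume L is regular; let p be its pumping constant.
Take w = 0^p 1^p 0^p 1^p = uu where u = 0^p1^p; then w ∈ L and |w| = 4p ≥ p.
The pumping lemma gives a decomposition w = xyz where |xy| ≤ p and |y| ≥ 1.
Since the first p symbols of w are all 0's and |xy| ≤ p, y lies entirely in the leading 0-block: y = 0^k for some k with 1 ≤ k ≤ p.
Pump with i = 2: xy^2z = 0^{p+k} 1^p 0^p 1^p, of length 4p+k. Suppose this equals vv. The string starts with 0 and ends with 1, so v does too; thus the boundary between the two copies of v is a 1→0 transition. There is exactly one such transition, at position 2p+k, so |v| = 2p+k and |vv| = 4p+2k ≠ 4p+k since k ≥ 1. So xy^2z ∉ L.
Contradiction. Therefore L is not regular.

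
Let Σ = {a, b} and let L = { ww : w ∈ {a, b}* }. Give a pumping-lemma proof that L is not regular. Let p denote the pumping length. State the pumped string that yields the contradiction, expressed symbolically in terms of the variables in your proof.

Assume L is regular; let p be its pumping constant.
Take w = a^p b^p a^p b^p = uu where u = a^pb^p; then w ∈ L and |w| = 4p ≥ p.
Write w = xyz as guaranteed by the lemma, with |xy| ≤ p and |y| > 0.
Since the first p symbols of w are all a's and |xy| ≤ p, y lies entirely in the leading a-block: y = a^k for some k with 1 ≤ k ≤ p.
Pump with i = 2: xy^2z = a^{p+k} b^p a^p b^p, of length 4p+k. Suppose this equals vv. The string starts with a and ends with b, so v does too; thus the boundary between the two copies of v is a b→a transition. There is exactly one such transition, at position 2p+k, so |v| = 2p+k and |vv| = 4p+2k ≠ 4p+k since k ≥ 1. So xy^2z ∉ L.
This is a contradiction; hence L is not regular.

a^{p+k} b^p a^p b^p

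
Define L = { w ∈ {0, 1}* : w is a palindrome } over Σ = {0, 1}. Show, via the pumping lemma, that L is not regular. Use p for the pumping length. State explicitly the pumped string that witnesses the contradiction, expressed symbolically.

0^{p+k} 1 0^p

Assume L is regular; let p be its pumping constant.
Take w = 0^p 1 0^p, a palindrome of length 2p+1 ≥ p.
By the pumping lemma, w = xyz with |xy| ≤ p and |y| > 0.
Since the first p symbols of w are all 0's and |xy| ≤ p, y lies entirely in the leading 0-block: y = 0^k for some k with 1 ≤ k ≤ p.
Pump with i = 2: xy^2z = 0^{p+k} 1 0^p. Its reverse is 0^p 1 0^{p+k}, which differs from xy^2z since k ≥ 1. So xy^2z is not a palindrome and xy^2z ∉ L.
This is a contradiction; hence L is not regular.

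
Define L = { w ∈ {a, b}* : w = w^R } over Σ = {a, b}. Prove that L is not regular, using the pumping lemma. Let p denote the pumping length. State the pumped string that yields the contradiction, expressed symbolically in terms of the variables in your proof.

Suppose for contradiction that L is regular, and let p be the pumping length.
Take w = a^p b a^p, a palindrome of length 2p+1 ≥ p.
The pumping lemma gives a decomposition w = xyz where |xy| ≤ p and y is nonempty.
Since the first p symbols of w are all a's and |xy| ≤ p, y lies entirely in the leading a-block: y = a^k for some k with 1 ≤ k ≤ p.
Pump with i = 2: xy^2z = a^{p+k} b a^p. Its reverse is a^p b a^{p+k}, which differs from xy^2z since k ≥ 1. So xy^2z is not a palindrome and xy^2z ∉ L.
This contradicts the pumping lemma, so L is not regular.

a^{p+k} b a^p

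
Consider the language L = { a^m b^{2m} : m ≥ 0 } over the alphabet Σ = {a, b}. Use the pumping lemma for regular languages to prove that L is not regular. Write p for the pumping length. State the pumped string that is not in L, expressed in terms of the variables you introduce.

Suppose for contradiction that L is regular, and let p be the pumping length.
Let w = a^p b^{2p} ∈ L; note |w| = 3p ≥ p.
Write w = xyz as guaranteed by the lemma, with |xy| ≤ p and |y| ≥ 1.
Since the first p symbols of w are all a's and |xy| ≤ p, y lies entirely in the leading a-block: y = a^k for some k with 1 ≤ k ≤ p.
Pump with i = 2: xy^2z = a^{p+k} b^{2p}. For this to lie in L we would need 2p = 2(p+k), which forces k = 0. But k ≥ 1, so xy^2z ∉ L.
This is a contradiction; hence L is not regular.

a^{p+k} b^{2p}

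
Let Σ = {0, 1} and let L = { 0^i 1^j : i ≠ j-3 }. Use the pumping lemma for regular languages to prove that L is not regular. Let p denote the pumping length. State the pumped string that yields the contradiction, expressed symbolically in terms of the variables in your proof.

Assume L is regular; let p be its pumping constant.
Choose w = 0^p 1^{p+p!+3}. Since p ≠ (p+p!+3)-3 = p+p!, w ∈ L; and |w| ≥ p.
The pumping lemma gives a decomposition w = xyz where |xy| ≤ p and |y| > 0.
Since the first p symbols of w are all 0's and |xy| ≤ p, y lies entirely in the leading 0-block: y = 0^k for some k with 1 ≤ k ≤ p.
Since 1 ≤ k ≤ p, k divides p!; set t = 1 + p!/k. Then xy^t z has p + (p!/k)·k = p + p! copies of 0. Now the 0-count is p+p! and (1-count)-3 = (p+p!+3)-3 = p+p!, so i ≠ j-3 fails. So xy^t z = 0^{p+p!} 1^{p+p!+3} ∉ L.
This contradicts the pumping lemma, so L is not regular.

0^{p+p!} 1^{p+p!+3}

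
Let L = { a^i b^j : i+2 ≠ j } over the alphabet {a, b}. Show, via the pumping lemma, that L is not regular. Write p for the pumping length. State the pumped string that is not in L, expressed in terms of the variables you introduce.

Assume L is regular. Let p be the pumping length given by the pumping lemma.
Choose w = a^p b^{p+p!+2}. Since p ≠ (p+p!+2)-2 = p+p!, w ∈ L; and |w| ≥ p.
Write w = xyz as guaranteed by the lemma, with |xy| ≤ p and y is nonempty.
The first p characters of w are a's, so xy (and hence y) consists only of a's. Write y = a^k, 1 ≤ k ≤ p.
Since 1 ≤ k ≤ p, k divides p!; set t = 1 + p!/k. Then xy^t z has p + (p!/k)·k = p + p! copies of a. Now the a-count is p+p! and (b-count)-2 = (p+p!+2)-2 = p+p!, so i+2 ≠ j fails. So xy^t z = a^{p+p!} b^{p+p!+2} ∉ L.
This contradicts the pumping lemma, so L is not regular.

a^{p+p!} b^{p+p!+2}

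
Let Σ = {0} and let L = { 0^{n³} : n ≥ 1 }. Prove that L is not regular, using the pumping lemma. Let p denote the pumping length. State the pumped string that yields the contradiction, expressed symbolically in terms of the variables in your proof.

Toward a contradiction, assume L is regular with pumping length p.
Take w = 0^{p³} ∈ L with |w| = p³ ≥ p.
Write w = xyz as guaranteed by the lemma, with |xy| ≤ p and |y| > 0.
Then y = 0^k for some k with 1 ≤ k ≤ p.
Pump with i = 2: xy^2z = 0^{p³+k}. Since 1 ≤ k ≤ p, p³ < p³+k ≤ p³+p < p³+3p²+3p+1 = (p+1)³, so p³+k is not a perfect cube. So xy^2z ∉ L.
This is a contradiction; hence L is not regular.

0^{p³+k}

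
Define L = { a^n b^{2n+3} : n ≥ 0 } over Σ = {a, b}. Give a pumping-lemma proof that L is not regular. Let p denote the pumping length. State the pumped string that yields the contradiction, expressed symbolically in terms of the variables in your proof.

a^{p+k} b^{2p+3}

Suppose for contradiction that L is regular, and let p be the pumping length.
Take w = a^p b^{2p+3}. Then w ∈ L and |w| = 3p+3 ≥ p.
By the pumping lemma, w = xyz with |xy| ≤ p and |y| > 0.
Since the first p symbols of w are all a's and |xy| ≤ p, y lies entirely in the leading a-block: y = a^k for some k with 1 ≤ k ≤ p.
Pump with i = 2: xy^2z = a^{p+k} b^{2p+3}. For this to lie in L we would need 2p+3 = 2(p+k)+3, which forces k = 0. But k ≥ 1, so xy^2z ∉ L.
This contradicts the pumping lemma, so L is not regular.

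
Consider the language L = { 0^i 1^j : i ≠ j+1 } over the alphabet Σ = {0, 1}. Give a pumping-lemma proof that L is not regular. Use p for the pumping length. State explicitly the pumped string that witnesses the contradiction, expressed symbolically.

Assume L is regular. Let p be the pumping length given by the pumping lemma.
Choose w = 0^p 1^{p+p!-1}. Since p ≠ (p+p!-1)+1 = p+p!, w ∈ L; and |w| ≥ p.
Write w = xyz as guaranteed by the lemma, with |xy| ≤ p and |y| ≥ 1.
Since the first p symbols of w are all 0's and |xy| ≤ p, y lies entirely in the leading 0-block: y = 0^k for some k with 1 ≤ k ≤ p.
Since 1 ≤ k ≤ p, k divides p!; set t = 1 + p!/k. Then xy^t z has p + (p!/k)·k = p + p! copies of 0. Now the 0-count is p+p! and (1-count)+1 = (p+p!-1)+1 = p+p!, so i ≠ j+1 fails. So xy^t z = 0^{p+p!} 1^{p+p!-1} ∉ L.
This is a contradiction; hence L is not regular.

0^{p+p!} 1^{p+p!-1}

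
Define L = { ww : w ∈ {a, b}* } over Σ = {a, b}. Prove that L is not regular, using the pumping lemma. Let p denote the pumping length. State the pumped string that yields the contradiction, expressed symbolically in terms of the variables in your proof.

a^{p+k} b^p a^p b^p

Assume L is regular. Let p be the pumping length given by the pumping lemma.
Take w = a^p b^p a^p b^p = uu where u = a^pb^p; then w ∈ L and |w| = 4p ≥ p.
The pumping lemma gives a decomposition w = xyz where |xy| ≤ p and y is nonempty.
Since the first p symbols of w are all a's and |xy| ≤ p, y lies entirely in the leading a-block: y = a^k for some k with 1 ≤ k ≤ p.
Pump with i = 2: xy^2z = a^{p+k} b^p a^p b^p, of length 4p+k. Suppose this equals vv. The string starts with a and ends with b, so v does too; thus the boundary between the two copies of v is a b→a transition. There is exactly one such transition, at position 2p+k, so |v| = 2p+k and |vv| = 4p+2k ≠ 4p+k since k ≥ 1. So xy^2z ∉ L.
This is a contradiction; hence L is not regular.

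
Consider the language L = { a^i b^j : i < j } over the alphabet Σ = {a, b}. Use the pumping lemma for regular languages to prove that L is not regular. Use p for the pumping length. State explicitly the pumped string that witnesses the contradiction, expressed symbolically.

a^{p+k} b^{p+1}

Toward a contradiction, assume L is regular with pumping length p.
Choose w = a^p b^{p+1} ∈ L, with |w| = 2p+1 ≥ p.
Write w = xyz as guaranteed by the lemma, with |xy| ≤ p and |y| > 0.
The first p characters of w are a's, so xy (and hence y) consists only of a's. Write y = a^k, 1 ≤ k ≤ p.
Consider xy^2z = a^{p+k} b^{p+1}. Since k ≥ 1, the a-count p+k is at least p+1, so i < j fails; thus xy^2z ∉ L.
This contradicts the pumping lemma, so L is not regular.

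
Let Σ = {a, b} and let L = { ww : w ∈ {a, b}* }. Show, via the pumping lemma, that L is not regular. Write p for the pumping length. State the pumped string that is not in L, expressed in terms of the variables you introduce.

Assume L is regular; let p be its pumping constant.
Take w = a^p b^p a^p b^p = uu where u = a^pb^p; then w ∈ L and |w| = 4p ≥ p.
The pumping lemma gives a decomposition w = xyz where |xy| ≤ p and |y| > 0.
The first p characters of w are a's, so xy (and hence y) consists only of a's. Write y = a^k, 1 ≤ k ≤ p.
Pump with i = 2: xy^2z = a^{p+k} b^p a^p b^p, of length 4p+k. Suppose this equals vv. The string starts with a and ends with b, so v does too; thus the boundary between the two copies of v is a b→a transition. There is exactly one such transition, at position 2p+k, so |v| = 2p+k and |vv| = 4p+2k ≠ 4p+k since k ≥ 1. So xy^2z ∉ L.
This contradicts the pumping lemma, so L is not regular.

a^{p+k} b^p a^p b^p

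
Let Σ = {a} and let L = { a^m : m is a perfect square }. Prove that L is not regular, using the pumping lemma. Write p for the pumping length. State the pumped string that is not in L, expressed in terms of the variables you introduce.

Toward a contradiction, assume L is regular with pumping length p.
Take w = a^{p²} ∈ L with |w| = p² ≥ p.
By the pumping lemma, w = xyz with |xy| ≤ p and y is nonempty.
Then y = a^k for some k with 1 ≤ k ≤ p.
Pump with i = 2: xy^2z = a^{p²+k}. Since 1 ≤ k ≤ p, p² < p²+k ≤ p²+p < (p+1)², so p²+k lies strictly between consecutive squares and is not a perfect square. So xy^2z ∉ L.
Contradiction. Therefore L is not regular.

a^{p²+k}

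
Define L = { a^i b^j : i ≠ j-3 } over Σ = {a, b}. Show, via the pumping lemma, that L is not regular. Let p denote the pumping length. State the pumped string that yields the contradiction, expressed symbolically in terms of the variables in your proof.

a^{p+p!} b^{p+p!+3}

Assume L is regular. Let p be the pumping length given by the pumping lemma.
Choose w = a^p b^{p+p!+3}. Since p ≠ (p+p!+3)-3 = p+p!, w ∈ L; and |w| ≥ p.
By the pumping lemma, w = xyz with |xy| ≤ p and y is nonempty.
The first p characters of w are a's, so xy (and hence y) consists only of a's. Write y = a^k, 1 ≤ k ≤ p.
Since 1 ≤ k ≤ p, k divides p!; set t = 1 + p!/k. Then xy^t z has p + (p!/k)·k = p + p! copies of a. Now the a-count is p+p! and (b-count)-3 = (p+p!+3)-3 = p+p!, so i ≠ j-3 fails. So xy^t z = a^{p+p!} b^{p+p!+3} ∉ L.
This is a contradiction; hence L is not regular.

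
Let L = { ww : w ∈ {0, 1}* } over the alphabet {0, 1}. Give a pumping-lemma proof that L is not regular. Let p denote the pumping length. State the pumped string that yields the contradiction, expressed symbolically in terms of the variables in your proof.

Suppose for contradiction that L is regular, and let p be the pumping length.
Take w = 0^p 1^p 0^p 1^p = uu where u = 0^p1^p; then w ∈ L and |w| = 4p ≥ p.
Write w = xyz as guaranteed by the lemma, with |xy| ≤ p and |y| ≥ 1.
Since the first p symbols of w are all 0's and |xy| ≤ p, y lies entirely in the leading 0-block: y = 0^k for some k with 1 ≤ k ≤ p.
Pump with i = 2: xy^2z = 0^{p+k} 1^p 0^p 1^p, of length 4p+k. Suppose this equals vv. The string starts with 0 and ends with 1, so v does too; thus the boundary between the two copies of v is a 1→0 transition. There is exactly one such transition, at position 2p+k, so |v| = 2p+k and |vv| = 4p+2k ≠ 4p+k since k ≥ 1. So xy^2z ∉ L.
Contradiction. Therefore L is not regular.

0^{p+k} 1^p 0^p 1^p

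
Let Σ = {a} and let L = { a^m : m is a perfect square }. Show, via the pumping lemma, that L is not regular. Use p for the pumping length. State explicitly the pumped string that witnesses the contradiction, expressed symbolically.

a^{p²+k}

Toward a contradiction, assume L is regular with pumping length p.
Take w = a^{p²} ∈ L with |w| = p² ≥ p.
By the pumping lemma, w = xyz with |xy| ≤ p and y is nonempty.
Then y = a^k for some k with 1 ≤ k ≤ p.
Pump with i = 2: xy^2z = a^{p²+k}. Since 1 ≤ k ≤ p, p² < p²+k ≤ p²+p < (p+1)², so p²+k lies strictly between consecutive squares and is not a perfect square. So xy^2z ∉ L.
This is a contradiction; hence L is not regular.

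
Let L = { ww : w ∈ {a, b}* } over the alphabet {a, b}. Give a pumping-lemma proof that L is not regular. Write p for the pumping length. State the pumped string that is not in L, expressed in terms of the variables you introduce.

Assume L is regular. Let p be the pumping length given by the pumping lemma.
Take w = a^p b^p a^p b^p = uu where u = a^pb^p; then w ∈ L and |w| = 4p ≥ p.
The pumping lemma gives a decomposition w = xyz where |xy| ≤ p and |y| ≥ 1.
Since the first p symbols of w are all a's and |xy| ≤ p, y lies entirely in the leading a-block: y = a^k for some k with 1 ≤ k ≤ p.
Pump with i = 2: xy^2z = a^{p+k} b^p a^p b^p, of length 4p+k. Suppose this equals vv. The string starts with a and ends with b, so v does too; thus the boundary between the two copies of v is a b→a transition. There is exactly one such transition, at position 2p+k, so |v| = 2p+k and |vv| = 4p+2k ≠ 4p+k since k ≥ 1. So xy^2z ∉ L.
This is a contradiction; hence L is not regular.

a^{p+k} b^p a^p b^p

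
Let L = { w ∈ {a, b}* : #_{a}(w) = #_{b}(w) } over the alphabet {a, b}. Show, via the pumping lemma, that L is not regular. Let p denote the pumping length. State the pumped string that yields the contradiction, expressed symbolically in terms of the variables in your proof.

a^{p+k} b^p

Suppose for contradiction that L is regular, and let p be the pumping length.
Choose w = a^p b^p ∈ L with |w| = 2p ≥ p.
The pumping lemma gives a decomposition w = xyz where |xy| ≤ p and |y| > 0.
Since the first p symbols of w are all a's and |xy| ≤ p, y lies entirely in the leading a-block: y = a^k for some k with 1 ≤ k ≤ p.
Pump with i = 2: xy^2z = a^{p+k} b^p has p+k occurrences of a but only p of b. Since k ≥ 1 the counts differ, so xy^2z ∉ L.
Contradiction. Therefore L is not regular.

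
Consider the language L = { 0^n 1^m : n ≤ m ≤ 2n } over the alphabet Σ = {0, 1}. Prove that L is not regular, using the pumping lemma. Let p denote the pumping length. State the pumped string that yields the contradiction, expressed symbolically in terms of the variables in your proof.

0^{p+k} 1^p

Suppose for contradiction that L is regular, and let p be the pumping length.
Take w = 0^p 1^p ∈ L (since p ≤ p ≤ 2p), with |w| = 2p ≥ p.
The pumping lemma gives a decomposition w = xyz where |xy| ≤ p and |y| > 0.
The first p characters of w are 0's, so xy (and hence y) consists only of 0's. Write y = 0^k, 1 ≤ k ≤ p.
Pump with i = 2: xy^2z = 0^{p+k} 1^p. Now n = p+k > p = m, so the condition n ≤ m fails. Thus xy^2z ∉ L.
Contradiction. Therefore L is not regular.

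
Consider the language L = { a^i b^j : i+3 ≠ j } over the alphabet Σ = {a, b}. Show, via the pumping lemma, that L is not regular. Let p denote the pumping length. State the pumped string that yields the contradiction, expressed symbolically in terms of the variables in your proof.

Assume L is regular. Let p be the pumping length given by the pumping lemma.
Choose w = a^p b^{p+p!+3}. Since p ≠ (p+p!+3)-3 = p+p!, w ∈ L; and |w| ≥ p.
By the pumping lemma, w = xyz with |xy| ≤ p and |y| ≥ 1.
Because |xy| ≤ p and w begins with p copies of a, we have y = a^k with 1 ≤ k ≤ p.
Since 1 ≤ k ≤ p, k divides p!; set t = 1 + p!/k. Then xy^t z has p + (p!/k)·k = p + p! copies of a. Now the a-count is p+p! and (b-count)-3 = (p+p!+3)-3 = p+p!, so i+3 ≠ j fails. So xy^t z = a^{p+p!} b^{p+p!+3} ∉ L.
This is a contradiction; hence L is not regular.

a^{p+p!} b^{p+p!+3}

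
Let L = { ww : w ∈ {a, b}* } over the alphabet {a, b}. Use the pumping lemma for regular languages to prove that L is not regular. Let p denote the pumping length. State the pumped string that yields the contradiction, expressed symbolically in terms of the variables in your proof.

Toward a contradiction, assume L is regular with pumping length p.
Take w = a^p b^p a^p b^p = uu where u = a^pb^p; then w ∈ L and |w| = 4p ≥ p.
Write w = xyz as guaranteed by the lemma, with |xy| ≤ p and |y| > 0.
Since the first p symbols of w are all a's and |xy| ≤ p, y lies entirely in the leading a-block: y = a^k for some k with 1 ≤ k ≤ p.
Pump with i = 2: xy^2z = a^{p+k} b^p a^p b^p, of length 4p+k. Suppose this equals vv. The string starts with a and ends with b, so v does too; thus the boundary between the two copies of v is a b→a transition. There is exactly one such transition, at position 2p+k, so |v| = 2p+k and |vv| = 4p+2k ≠ 4p+k since k ≥ 1. So xy^2z ∉ L.
Contradiction. Therefore L is not regular.

a^{p+k} b^p a^p b^p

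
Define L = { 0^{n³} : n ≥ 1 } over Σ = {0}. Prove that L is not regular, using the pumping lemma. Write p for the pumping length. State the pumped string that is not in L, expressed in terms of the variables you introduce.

0^{p³+k}

Toward a contradiction, assume L is regular with pumping length p.
Take w = 0^{p³} ∈ L with |w| = p³ ≥ p.
By the pumping lemma, w = xyz with |xy| ≤ p and |y| ≥ 1.
Then y = 0^k for some k with 1 ≤ k ≤ p.
Pump with i = 2: xy^2z = 0^{p³+k}. Since 1 ≤ k ≤ p, p³ < p³+k ≤ p³+p < p³+3p²+3p+1 = (p+1)³, so p³+k is not a perfect cube. So xy^2z ∉ L.
This is a contradiction; hence L is not regular.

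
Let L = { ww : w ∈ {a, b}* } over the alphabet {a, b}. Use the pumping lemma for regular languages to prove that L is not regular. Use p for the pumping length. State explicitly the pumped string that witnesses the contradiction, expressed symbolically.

a^{p+k} b^p a^p b^p

Suppose for contradiction that L is regular, and let p be the pumping length.
Take w = a^p b^p a^p b^p = uu where u = a^pb^p; then w ∈ L and |w| = 4p ≥ p.
The pumping lemma gives a decomposition w = xyz where |xy| ≤ p and y is nonempty.
Because |xy| ≤ p and w begins with p copies of a, we have y = a^k with 1 ≤ k ≤ p.
Pump with i = 2: xy^2z = a^{p+k} b^p a^p b^p, of length 4p+k. Suppose this equals vv. The string starts with a and ends with b, so v does too; thus the boundary between the two copies of v is a b→a transition. There is exactly one such transition, at position 2p+k, so |v| = 2p+k and |vv| = 4p+2k ≠ 4p+k since k ≥ 1. So xy^2z ∉ L.
This contradicts the pumping lemma, so L is not regular.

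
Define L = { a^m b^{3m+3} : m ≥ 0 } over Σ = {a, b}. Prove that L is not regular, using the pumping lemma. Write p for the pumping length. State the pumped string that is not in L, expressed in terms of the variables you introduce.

a^{p+k} b^{3p+3}

Toward a contradiction, assume L is regular with pumping length p.
Take w = a^p b^{3p+3}. Then w ∈ L and |w| = 4p+3 ≥ p.
By the pumping lemma, w = xyz with |xy| ≤ p and |y| ≥ 1.
Because |xy| ≤ p and w begins with p copies of a, we have y = a^k with 1 ≤ k ≤ p.
Pump with i = 2: xy^2z = a^{p+k} b^{3p+3}. For this to lie in L we would need 3p+3 = 3(p+k)+3, which forces k = 0. But k ≥ 1, so xy^2z ∉ L.
Contradiction. Therefore L is not regular.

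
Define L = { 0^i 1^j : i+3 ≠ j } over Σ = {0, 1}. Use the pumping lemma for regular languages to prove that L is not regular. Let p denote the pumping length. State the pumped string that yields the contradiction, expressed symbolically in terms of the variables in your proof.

Toward a contradiction, assume L is regular with pumping length p.
Choose w = 0^p 1^{p+p!+3}. Since p ≠ (p+p!+3)-3 = p+p!, w ∈ L; and |w| ≥ p.
Write w = xyz as guaranteed by the lemma, with |xy| ≤ p and |y| > 0.
Because |xy| ≤ p and w begins with p copies of 0, we have y = 0^k with 1 ≤ k ≤ p.
Since 1 ≤ k ≤ p, k divides p!; set t = 1 + p!/k. Then xy^t z has p + (p!/k)·k = p + p! copies of 0. Now the 0-count is p+p! and (1-count)-3 = (p+p!+3)-3 = p+p!, so i+3 ≠ j fails. So xy^t z = 0^{p+p!} 1^{p+p!+3} ∉ L.
Contradiction. Therefore L is not regular.

0^{p+p!} 1^{p+p!+3}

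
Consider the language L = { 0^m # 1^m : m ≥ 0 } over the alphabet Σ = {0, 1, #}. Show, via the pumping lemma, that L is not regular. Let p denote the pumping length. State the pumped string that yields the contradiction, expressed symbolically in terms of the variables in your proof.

0^{p+k} # 1^p

Assume L is regular. Let p be the pumping length given by the pumping lemma.
Take w = 0^p # 1^p ∈ L with |w| = 2p+1 ≥ p.
Write w = xyz as guaranteed by the lemma, with |xy| ≤ p and |y| ≥ 1.
Because |xy| ≤ p and w begins with p copies of 0, we have y = 0^k with 1 ≤ k ≤ p.
Pump with i = 2: xy^2z = 0^{p+k} # 1^p, which would require p+k = p. But k ≥ 1, so xy^2z ∉ L.
Contradiction. Therefore L is not regular.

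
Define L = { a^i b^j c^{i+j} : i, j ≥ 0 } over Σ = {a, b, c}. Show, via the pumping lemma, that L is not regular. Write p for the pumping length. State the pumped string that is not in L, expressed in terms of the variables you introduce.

Suppose for contradiction that L is regular, and let p be the pumping length.
Take w = a^p b^p c^{2p} ∈ L (with i=j=p, i+j=2p), |w| = 4p ≥ p.
Write w = xyz as guaranteed by the lemma, with |xy| ≤ p and y is nonempty.
Since the first p symbols of w are all a's and |xy| ≤ p, y lies entirely in the leading a-block: y = a^k for some k with 1 ≤ k ≤ p.
Consider xy^2z = a^{p+k} b^p c^{2p}. Now the a- and b-counts sum to 2p+k, but the c-count is 2p ≠ 2p+k. So xy^2z ∉ L.
Contradiction. Therefore L is not regular.

a^{p+k} b^p c^{2p}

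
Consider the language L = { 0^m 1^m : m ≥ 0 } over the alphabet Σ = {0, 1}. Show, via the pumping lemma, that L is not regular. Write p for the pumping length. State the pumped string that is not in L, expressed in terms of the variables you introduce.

0^{p+k} 1^p

Toward a contradiction, assume L is regular with pumping length p.
Choose w = 0^p 1^p, which is in L with |w| = 2p ≥ p.
By the pumping lemma, w = xyz with |xy| ≤ p and y is nonempty.
Because |xy| ≤ p and w begins with p copies of 0, we have y = 0^k with 1 ≤ k ≤ p.
Pump with i = 2: xy^2z = 0^{p+k} 1^p. For this to lie in L we would need p = p+k, which forces k = 0. But k ≥ 1, so xy^2z ∉ L.
This is a contradiction; hence L is not regular.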